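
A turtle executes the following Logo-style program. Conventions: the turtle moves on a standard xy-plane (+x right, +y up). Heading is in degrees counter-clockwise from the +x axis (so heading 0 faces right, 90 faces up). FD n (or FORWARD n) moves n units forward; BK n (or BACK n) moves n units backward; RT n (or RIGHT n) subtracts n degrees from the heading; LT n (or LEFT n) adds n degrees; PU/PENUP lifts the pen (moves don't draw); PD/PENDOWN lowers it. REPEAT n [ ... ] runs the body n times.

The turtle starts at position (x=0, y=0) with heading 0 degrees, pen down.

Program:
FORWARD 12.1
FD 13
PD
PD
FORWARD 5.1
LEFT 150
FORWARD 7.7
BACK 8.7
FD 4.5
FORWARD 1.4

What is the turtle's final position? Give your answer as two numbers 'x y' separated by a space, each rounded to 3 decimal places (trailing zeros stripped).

Answer: 25.956 2.45

Derivation:
Executing turtle program step by step:
Start: pos=(0,0), heading=0, pen down
FD 12.1: (0,0) -> (12.1,0) [heading=0, draw]
FD 13: (12.1,0) -> (25.1,0) [heading=0, draw]
PD: pen down
PD: pen down
FD 5.1: (25.1,0) -> (30.2,0) [heading=0, draw]
LT 150: heading 0 -> 150
FD 7.7: (30.2,0) -> (23.532,3.85) [heading=150, draw]
BK 8.7: (23.532,3.85) -> (31.066,-0.5) [heading=150, draw]
FD 4.5: (31.066,-0.5) -> (27.169,1.75) [heading=150, draw]
FD 1.4: (27.169,1.75) -> (25.956,2.45) [heading=150, draw]
Final: pos=(25.956,2.45), heading=150, 7 segment(s) drawn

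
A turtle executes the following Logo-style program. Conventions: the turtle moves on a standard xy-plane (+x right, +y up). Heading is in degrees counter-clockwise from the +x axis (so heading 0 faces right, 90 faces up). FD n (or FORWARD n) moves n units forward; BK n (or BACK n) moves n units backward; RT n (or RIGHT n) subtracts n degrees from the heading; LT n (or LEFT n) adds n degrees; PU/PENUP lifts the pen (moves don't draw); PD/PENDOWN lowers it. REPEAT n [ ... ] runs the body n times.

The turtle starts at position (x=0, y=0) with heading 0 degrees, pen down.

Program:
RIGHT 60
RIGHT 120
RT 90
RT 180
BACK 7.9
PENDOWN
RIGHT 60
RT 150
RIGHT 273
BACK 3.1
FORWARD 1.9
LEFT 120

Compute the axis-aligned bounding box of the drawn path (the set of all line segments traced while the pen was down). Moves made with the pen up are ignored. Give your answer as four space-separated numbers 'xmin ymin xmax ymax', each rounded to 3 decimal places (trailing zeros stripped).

Answer: 0 0 2.6 7.9

Derivation:
Executing turtle program step by step:
Start: pos=(0,0), heading=0, pen down
RT 60: heading 0 -> 300
RT 120: heading 300 -> 180
RT 90: heading 180 -> 90
RT 180: heading 90 -> 270
BK 7.9: (0,0) -> (0,7.9) [heading=270, draw]
PD: pen down
RT 60: heading 270 -> 210
RT 150: heading 210 -> 60
RT 273: heading 60 -> 147
BK 3.1: (0,7.9) -> (2.6,6.212) [heading=147, draw]
FD 1.9: (2.6,6.212) -> (1.006,7.246) [heading=147, draw]
LT 120: heading 147 -> 267
Final: pos=(1.006,7.246), heading=267, 3 segment(s) drawn

Segment endpoints: x in {0, 0, 1.006, 2.6}, y in {0, 6.212, 7.246, 7.9}
xmin=0, ymin=0, xmax=2.6, ymax=7.9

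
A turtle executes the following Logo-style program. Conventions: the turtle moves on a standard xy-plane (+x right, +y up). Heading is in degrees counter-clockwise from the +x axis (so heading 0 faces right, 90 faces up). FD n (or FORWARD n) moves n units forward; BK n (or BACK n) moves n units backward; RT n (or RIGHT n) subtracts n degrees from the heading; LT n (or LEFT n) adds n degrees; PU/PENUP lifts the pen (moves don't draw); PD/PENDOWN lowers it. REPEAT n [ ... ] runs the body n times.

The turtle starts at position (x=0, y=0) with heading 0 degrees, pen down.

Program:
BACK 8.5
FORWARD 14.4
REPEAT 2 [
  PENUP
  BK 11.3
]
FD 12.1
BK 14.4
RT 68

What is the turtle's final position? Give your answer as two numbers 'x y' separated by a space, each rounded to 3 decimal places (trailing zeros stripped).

Executing turtle program step by step:
Start: pos=(0,0), heading=0, pen down
BK 8.5: (0,0) -> (-8.5,0) [heading=0, draw]
FD 14.4: (-8.5,0) -> (5.9,0) [heading=0, draw]
REPEAT 2 [
  -- iteration 1/2 --
  PU: pen up
  BK 11.3: (5.9,0) -> (-5.4,0) [heading=0, move]
  -- iteration 2/2 --
  PU: pen up
  BK 11.3: (-5.4,0) -> (-16.7,0) [heading=0, move]
]
FD 12.1: (-16.7,0) -> (-4.6,0) [heading=0, move]
BK 14.4: (-4.6,0) -> (-19,0) [heading=0, move]
RT 68: heading 0 -> 292
Final: pos=(-19,0), heading=292, 2 segment(s) drawn

Answer: -19 0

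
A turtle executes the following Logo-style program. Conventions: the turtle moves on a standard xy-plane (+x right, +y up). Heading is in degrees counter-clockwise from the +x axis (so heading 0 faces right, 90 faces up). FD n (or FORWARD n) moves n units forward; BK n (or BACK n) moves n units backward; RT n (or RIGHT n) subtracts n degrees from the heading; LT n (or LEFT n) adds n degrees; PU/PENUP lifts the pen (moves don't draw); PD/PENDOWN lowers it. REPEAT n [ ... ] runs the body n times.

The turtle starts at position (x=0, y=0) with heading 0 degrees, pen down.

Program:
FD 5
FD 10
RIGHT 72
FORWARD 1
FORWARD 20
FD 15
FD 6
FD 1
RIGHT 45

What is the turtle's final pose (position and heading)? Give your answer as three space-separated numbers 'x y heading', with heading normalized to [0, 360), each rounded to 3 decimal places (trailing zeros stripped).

Executing turtle program step by step:
Start: pos=(0,0), heading=0, pen down
FD 5: (0,0) -> (5,0) [heading=0, draw]
FD 10: (5,0) -> (15,0) [heading=0, draw]
RT 72: heading 0 -> 288
FD 1: (15,0) -> (15.309,-0.951) [heading=288, draw]
FD 20: (15.309,-0.951) -> (21.489,-19.972) [heading=288, draw]
FD 15: (21.489,-19.972) -> (26.125,-34.238) [heading=288, draw]
FD 6: (26.125,-34.238) -> (27.979,-39.944) [heading=288, draw]
FD 1: (27.979,-39.944) -> (28.288,-40.895) [heading=288, draw]
RT 45: heading 288 -> 243
Final: pos=(28.288,-40.895), heading=243, 7 segment(s) drawn

Answer: 28.288 -40.895 243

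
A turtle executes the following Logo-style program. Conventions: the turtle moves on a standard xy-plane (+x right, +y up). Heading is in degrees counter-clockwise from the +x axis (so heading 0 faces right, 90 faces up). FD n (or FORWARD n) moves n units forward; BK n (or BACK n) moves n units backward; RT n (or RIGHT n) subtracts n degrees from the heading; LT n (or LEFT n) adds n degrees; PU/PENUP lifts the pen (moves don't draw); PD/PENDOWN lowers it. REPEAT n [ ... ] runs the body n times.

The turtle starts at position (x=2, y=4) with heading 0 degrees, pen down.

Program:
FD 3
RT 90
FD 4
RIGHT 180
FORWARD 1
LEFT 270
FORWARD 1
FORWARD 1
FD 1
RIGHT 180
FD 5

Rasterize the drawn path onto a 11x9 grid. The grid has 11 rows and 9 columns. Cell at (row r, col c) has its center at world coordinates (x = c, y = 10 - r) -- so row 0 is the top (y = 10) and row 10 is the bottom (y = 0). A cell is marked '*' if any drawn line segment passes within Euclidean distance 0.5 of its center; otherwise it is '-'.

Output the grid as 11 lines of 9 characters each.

Segment 0: (2,4) -> (5,4)
Segment 1: (5,4) -> (5,0)
Segment 2: (5,0) -> (5,1)
Segment 3: (5,1) -> (6,1)
Segment 4: (6,1) -> (7,1)
Segment 5: (7,1) -> (8,1)
Segment 6: (8,1) -> (3,1)

Answer: ---------
---------
---------
---------
---------
---------
--****---
-----*---
-----*---
---******
-----*---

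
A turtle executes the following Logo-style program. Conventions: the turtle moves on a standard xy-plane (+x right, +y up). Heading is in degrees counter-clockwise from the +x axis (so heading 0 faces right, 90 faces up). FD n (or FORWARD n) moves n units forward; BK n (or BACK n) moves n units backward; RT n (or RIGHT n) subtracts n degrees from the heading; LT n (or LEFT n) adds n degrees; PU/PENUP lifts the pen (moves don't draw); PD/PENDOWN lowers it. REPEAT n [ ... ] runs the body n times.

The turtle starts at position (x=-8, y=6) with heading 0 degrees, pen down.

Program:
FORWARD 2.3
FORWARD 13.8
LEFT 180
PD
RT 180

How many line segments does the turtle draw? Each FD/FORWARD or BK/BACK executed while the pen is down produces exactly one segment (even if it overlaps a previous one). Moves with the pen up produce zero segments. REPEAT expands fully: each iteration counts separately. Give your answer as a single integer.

Executing turtle program step by step:
Start: pos=(-8,6), heading=0, pen down
FD 2.3: (-8,6) -> (-5.7,6) [heading=0, draw]
FD 13.8: (-5.7,6) -> (8.1,6) [heading=0, draw]
LT 180: heading 0 -> 180
PD: pen down
RT 180: heading 180 -> 0
Final: pos=(8.1,6), heading=0, 2 segment(s) drawn
Segments drawn: 2

Answer: 2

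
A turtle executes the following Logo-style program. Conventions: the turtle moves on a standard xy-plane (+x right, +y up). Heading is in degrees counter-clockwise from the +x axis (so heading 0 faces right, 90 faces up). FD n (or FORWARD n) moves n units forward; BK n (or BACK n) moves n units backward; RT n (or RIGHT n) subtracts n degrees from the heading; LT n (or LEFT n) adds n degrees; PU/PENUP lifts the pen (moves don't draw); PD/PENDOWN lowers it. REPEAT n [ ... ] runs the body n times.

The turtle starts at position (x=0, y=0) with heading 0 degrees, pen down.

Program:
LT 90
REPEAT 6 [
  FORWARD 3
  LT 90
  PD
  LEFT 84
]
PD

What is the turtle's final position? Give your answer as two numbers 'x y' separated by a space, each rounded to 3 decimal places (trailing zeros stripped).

Executing turtle program step by step:
Start: pos=(0,0), heading=0, pen down
LT 90: heading 0 -> 90
REPEAT 6 [
  -- iteration 1/6 --
  FD 3: (0,0) -> (0,3) [heading=90, draw]
  LT 90: heading 90 -> 180
  PD: pen down
  LT 84: heading 180 -> 264
  -- iteration 2/6 --
  FD 3: (0,3) -> (-0.314,0.016) [heading=264, draw]
  LT 90: heading 264 -> 354
  PD: pen down
  LT 84: heading 354 -> 78
  -- iteration 3/6 --
  FD 3: (-0.314,0.016) -> (0.31,2.951) [heading=78, draw]
  LT 90: heading 78 -> 168
  PD: pen down
  LT 84: heading 168 -> 252
  -- iteration 4/6 --
  FD 3: (0.31,2.951) -> (-0.617,0.098) [heading=252, draw]
  LT 90: heading 252 -> 342
  PD: pen down
  LT 84: heading 342 -> 66
  -- iteration 5/6 --
  FD 3: (-0.617,0.098) -> (0.603,2.838) [heading=66, draw]
  LT 90: heading 66 -> 156
  PD: pen down
  LT 84: heading 156 -> 240
  -- iteration 6/6 --
  FD 3: (0.603,2.838) -> (-0.897,0.24) [heading=240, draw]
  LT 90: heading 240 -> 330
  PD: pen down
  LT 84: heading 330 -> 54
]
PD: pen down
Final: pos=(-0.897,0.24), heading=54, 6 segment(s) drawn

Answer: -0.897 0.24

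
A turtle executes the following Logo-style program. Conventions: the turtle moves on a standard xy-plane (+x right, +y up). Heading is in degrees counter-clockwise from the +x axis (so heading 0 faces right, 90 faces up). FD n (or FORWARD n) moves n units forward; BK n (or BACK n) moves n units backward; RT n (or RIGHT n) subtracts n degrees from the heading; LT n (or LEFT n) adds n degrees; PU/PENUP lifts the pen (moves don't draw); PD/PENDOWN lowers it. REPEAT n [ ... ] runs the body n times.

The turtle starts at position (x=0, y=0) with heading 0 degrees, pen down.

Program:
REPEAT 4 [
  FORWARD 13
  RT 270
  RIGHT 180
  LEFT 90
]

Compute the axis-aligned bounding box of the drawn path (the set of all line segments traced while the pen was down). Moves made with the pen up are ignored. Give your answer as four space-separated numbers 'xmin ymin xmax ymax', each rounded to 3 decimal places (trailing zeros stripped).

Executing turtle program step by step:
Start: pos=(0,0), heading=0, pen down
REPEAT 4 [
  -- iteration 1/4 --
  FD 13: (0,0) -> (13,0) [heading=0, draw]
  RT 270: heading 0 -> 90
  RT 180: heading 90 -> 270
  LT 90: heading 270 -> 0
  -- iteration 2/4 --
  FD 13: (13,0) -> (26,0) [heading=0, draw]
  RT 270: heading 0 -> 90
  RT 180: heading 90 -> 270
  LT 90: heading 270 -> 0
  -- iteration 3/4 --
  FD 13: (26,0) -> (39,0) [heading=0, draw]
  RT 270: heading 0 -> 90
  RT 180: heading 90 -> 270
  LT 90: heading 270 -> 0
  -- iteration 4/4 --
  FD 13: (39,0) -> (52,0) [heading=0, draw]
  RT 270: heading 0 -> 90
  RT 180: heading 90 -> 270
  LT 90: heading 270 -> 0
]
Final: pos=(52,0), heading=0, 4 segment(s) drawn

Segment endpoints: x in {0, 13, 26, 39, 52}, y in {0, 0, 0, 0}
xmin=0, ymin=0, xmax=52, ymax=0

Answer: 0 0 52 0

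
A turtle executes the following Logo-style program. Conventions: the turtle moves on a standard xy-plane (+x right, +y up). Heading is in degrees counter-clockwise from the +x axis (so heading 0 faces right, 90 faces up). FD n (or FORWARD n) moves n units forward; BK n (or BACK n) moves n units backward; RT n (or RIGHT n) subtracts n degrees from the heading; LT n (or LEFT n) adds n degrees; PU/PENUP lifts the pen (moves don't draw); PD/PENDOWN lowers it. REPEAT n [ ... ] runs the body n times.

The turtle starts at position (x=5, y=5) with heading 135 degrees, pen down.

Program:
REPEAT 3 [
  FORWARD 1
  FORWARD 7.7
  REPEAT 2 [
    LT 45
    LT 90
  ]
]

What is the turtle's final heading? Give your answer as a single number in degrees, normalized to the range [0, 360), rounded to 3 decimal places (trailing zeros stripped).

Answer: 225

Derivation:
Executing turtle program step by step:
Start: pos=(5,5), heading=135, pen down
REPEAT 3 [
  -- iteration 1/3 --
  FD 1: (5,5) -> (4.293,5.707) [heading=135, draw]
  FD 7.7: (4.293,5.707) -> (-1.152,11.152) [heading=135, draw]
  REPEAT 2 [
    -- iteration 1/2 --
    LT 45: heading 135 -> 180
    LT 90: heading 180 -> 270
    -- iteration 2/2 --
    LT 45: heading 270 -> 315
    LT 90: heading 315 -> 45
  ]
  -- iteration 2/3 --
  FD 1: (-1.152,11.152) -> (-0.445,11.859) [heading=45, draw]
  FD 7.7: (-0.445,11.859) -> (5,17.304) [heading=45, draw]
  REPEAT 2 [
    -- iteration 1/2 --
    LT 45: heading 45 -> 90
    LT 90: heading 90 -> 180
    -- iteration 2/2 --
    LT 45: heading 180 -> 225
    LT 90: heading 225 -> 315
  ]
  -- iteration 3/3 --
  FD 1: (5,17.304) -> (5.707,16.597) [heading=315, draw]
  FD 7.7: (5.707,16.597) -> (11.152,11.152) [heading=315, draw]
  REPEAT 2 [
    -- iteration 1/2 --
    LT 45: heading 315 -> 0
    LT 90: heading 0 -> 90
    -- iteration 2/2 --
    LT 45: heading 90 -> 135
    LT 90: heading 135 -> 225
  ]
]
Final: pos=(11.152,11.152), heading=225, 6 segment(s) drawn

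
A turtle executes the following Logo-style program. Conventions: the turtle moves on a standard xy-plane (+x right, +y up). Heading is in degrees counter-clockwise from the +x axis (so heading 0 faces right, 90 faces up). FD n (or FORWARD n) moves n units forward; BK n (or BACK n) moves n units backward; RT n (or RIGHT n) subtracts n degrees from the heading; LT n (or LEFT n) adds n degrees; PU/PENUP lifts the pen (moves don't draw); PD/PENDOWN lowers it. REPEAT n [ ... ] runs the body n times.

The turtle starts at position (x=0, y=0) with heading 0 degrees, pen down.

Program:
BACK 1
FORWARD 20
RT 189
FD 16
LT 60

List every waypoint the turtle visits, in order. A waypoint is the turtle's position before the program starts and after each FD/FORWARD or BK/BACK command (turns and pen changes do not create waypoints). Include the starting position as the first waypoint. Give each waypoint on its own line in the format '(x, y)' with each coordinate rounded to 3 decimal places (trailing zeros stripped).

Executing turtle program step by step:
Start: pos=(0,0), heading=0, pen down
BK 1: (0,0) -> (-1,0) [heading=0, draw]
FD 20: (-1,0) -> (19,0) [heading=0, draw]
RT 189: heading 0 -> 171
FD 16: (19,0) -> (3.197,2.503) [heading=171, draw]
LT 60: heading 171 -> 231
Final: pos=(3.197,2.503), heading=231, 3 segment(s) drawn
Waypoints (4 total):
(0, 0)
(-1, 0)
(19, 0)
(3.197, 2.503)

Answer: (0, 0)
(-1, 0)
(19, 0)
(3.197, 2.503)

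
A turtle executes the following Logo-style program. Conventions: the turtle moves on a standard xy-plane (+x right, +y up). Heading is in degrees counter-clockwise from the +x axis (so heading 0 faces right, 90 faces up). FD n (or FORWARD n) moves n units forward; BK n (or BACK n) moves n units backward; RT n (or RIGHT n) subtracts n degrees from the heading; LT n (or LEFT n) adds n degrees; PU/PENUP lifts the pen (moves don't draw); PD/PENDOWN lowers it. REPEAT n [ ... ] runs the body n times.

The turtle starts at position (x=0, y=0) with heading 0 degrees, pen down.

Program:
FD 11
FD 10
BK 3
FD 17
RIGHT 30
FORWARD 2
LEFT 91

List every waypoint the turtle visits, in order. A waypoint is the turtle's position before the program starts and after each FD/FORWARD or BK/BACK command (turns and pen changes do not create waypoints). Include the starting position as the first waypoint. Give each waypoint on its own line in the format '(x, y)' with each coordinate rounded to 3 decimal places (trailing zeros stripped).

Executing turtle program step by step:
Start: pos=(0,0), heading=0, pen down
FD 11: (0,0) -> (11,0) [heading=0, draw]
FD 10: (11,0) -> (21,0) [heading=0, draw]
BK 3: (21,0) -> (18,0) [heading=0, draw]
FD 17: (18,0) -> (35,0) [heading=0, draw]
RT 30: heading 0 -> 330
FD 2: (35,0) -> (36.732,-1) [heading=330, draw]
LT 91: heading 330 -> 61
Final: pos=(36.732,-1), heading=61, 5 segment(s) drawn
Waypoints (6 total):
(0, 0)
(11, 0)
(21, 0)
(18, 0)
(35, 0)
(36.732, -1)

Answer: (0, 0)
(11, 0)
(21, 0)
(18, 0)
(35, 0)
(36.732, -1)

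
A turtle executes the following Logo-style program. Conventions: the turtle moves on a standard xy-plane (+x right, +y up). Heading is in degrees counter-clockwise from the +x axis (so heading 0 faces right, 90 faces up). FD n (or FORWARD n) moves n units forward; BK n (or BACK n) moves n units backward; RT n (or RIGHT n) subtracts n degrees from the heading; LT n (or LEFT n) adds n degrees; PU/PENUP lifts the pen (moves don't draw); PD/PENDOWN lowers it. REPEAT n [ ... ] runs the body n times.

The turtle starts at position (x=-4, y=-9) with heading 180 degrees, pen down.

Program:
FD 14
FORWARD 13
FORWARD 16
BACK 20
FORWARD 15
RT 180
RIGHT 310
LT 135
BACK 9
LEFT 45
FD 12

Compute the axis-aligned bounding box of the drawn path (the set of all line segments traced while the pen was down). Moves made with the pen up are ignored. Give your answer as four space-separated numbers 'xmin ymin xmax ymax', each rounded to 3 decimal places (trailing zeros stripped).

Executing turtle program step by step:
Start: pos=(-4,-9), heading=180, pen down
FD 14: (-4,-9) -> (-18,-9) [heading=180, draw]
FD 13: (-18,-9) -> (-31,-9) [heading=180, draw]
FD 16: (-31,-9) -> (-47,-9) [heading=180, draw]
BK 20: (-47,-9) -> (-27,-9) [heading=180, draw]
FD 15: (-27,-9) -> (-42,-9) [heading=180, draw]
RT 180: heading 180 -> 0
RT 310: heading 0 -> 50
LT 135: heading 50 -> 185
BK 9: (-42,-9) -> (-33.034,-8.216) [heading=185, draw]
LT 45: heading 185 -> 230
FD 12: (-33.034,-8.216) -> (-40.748,-17.408) [heading=230, draw]
Final: pos=(-40.748,-17.408), heading=230, 7 segment(s) drawn

Segment endpoints: x in {-47, -42, -40.748, -33.034, -31, -27, -18, -4}, y in {-17.408, -9, -9, -9, -9, -8.216}
xmin=-47, ymin=-17.408, xmax=-4, ymax=-8.216

Answer: -47 -17.408 -4 -8.216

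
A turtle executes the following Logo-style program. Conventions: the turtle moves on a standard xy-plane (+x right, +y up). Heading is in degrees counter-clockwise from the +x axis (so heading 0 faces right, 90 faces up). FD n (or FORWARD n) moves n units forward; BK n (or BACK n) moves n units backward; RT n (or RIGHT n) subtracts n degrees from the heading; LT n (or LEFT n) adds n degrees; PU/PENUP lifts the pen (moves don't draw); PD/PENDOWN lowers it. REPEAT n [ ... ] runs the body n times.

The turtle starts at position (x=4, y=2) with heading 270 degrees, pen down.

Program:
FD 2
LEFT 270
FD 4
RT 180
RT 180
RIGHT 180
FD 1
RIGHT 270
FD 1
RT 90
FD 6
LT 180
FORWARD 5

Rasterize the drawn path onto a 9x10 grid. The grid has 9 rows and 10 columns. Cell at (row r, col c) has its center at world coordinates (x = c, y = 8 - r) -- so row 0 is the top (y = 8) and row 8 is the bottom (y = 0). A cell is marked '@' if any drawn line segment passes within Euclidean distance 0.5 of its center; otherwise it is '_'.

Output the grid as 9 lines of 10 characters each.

Answer: __________
__________
__________
__________
__________
__________
____@_____
_@@@@@@@__
@@@@@_____

Derivation:
Segment 0: (4,2) -> (4,0)
Segment 1: (4,0) -> (-0,0)
Segment 2: (-0,0) -> (1,0)
Segment 3: (1,0) -> (1,1)
Segment 4: (1,1) -> (7,1)
Segment 5: (7,1) -> (2,1)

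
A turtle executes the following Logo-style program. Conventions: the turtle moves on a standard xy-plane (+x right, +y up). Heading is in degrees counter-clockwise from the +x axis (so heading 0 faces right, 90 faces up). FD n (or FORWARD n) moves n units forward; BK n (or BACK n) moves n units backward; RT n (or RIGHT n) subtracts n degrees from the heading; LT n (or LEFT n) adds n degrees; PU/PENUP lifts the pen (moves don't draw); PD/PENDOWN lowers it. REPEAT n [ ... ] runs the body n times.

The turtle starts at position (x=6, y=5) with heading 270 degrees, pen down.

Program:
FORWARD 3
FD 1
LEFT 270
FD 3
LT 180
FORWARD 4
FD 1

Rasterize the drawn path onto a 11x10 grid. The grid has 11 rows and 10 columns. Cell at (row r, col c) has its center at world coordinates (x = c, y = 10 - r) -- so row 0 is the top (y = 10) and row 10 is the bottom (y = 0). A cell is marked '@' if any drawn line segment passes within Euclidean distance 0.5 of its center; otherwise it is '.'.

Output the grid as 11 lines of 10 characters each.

Segment 0: (6,5) -> (6,2)
Segment 1: (6,2) -> (6,1)
Segment 2: (6,1) -> (3,1)
Segment 3: (3,1) -> (7,1)
Segment 4: (7,1) -> (8,1)

Answer: ..........
..........
..........
..........
..........
......@...
......@...
......@...
......@...
...@@@@@@.
..........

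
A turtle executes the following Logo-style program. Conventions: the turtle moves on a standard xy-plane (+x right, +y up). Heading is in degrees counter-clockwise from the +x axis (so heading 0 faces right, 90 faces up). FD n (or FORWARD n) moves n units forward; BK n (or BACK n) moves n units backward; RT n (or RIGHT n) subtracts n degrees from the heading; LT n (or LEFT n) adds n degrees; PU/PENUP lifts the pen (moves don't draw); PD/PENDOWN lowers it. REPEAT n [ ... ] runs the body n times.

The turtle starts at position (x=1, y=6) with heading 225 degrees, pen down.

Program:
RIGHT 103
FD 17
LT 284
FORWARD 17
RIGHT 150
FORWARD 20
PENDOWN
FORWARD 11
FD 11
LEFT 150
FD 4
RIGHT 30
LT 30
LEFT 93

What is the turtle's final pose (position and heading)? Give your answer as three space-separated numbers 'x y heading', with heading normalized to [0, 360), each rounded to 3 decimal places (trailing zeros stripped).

Answer: -3.582 -5.229 139

Derivation:
Executing turtle program step by step:
Start: pos=(1,6), heading=225, pen down
RT 103: heading 225 -> 122
FD 17: (1,6) -> (-8.009,20.417) [heading=122, draw]
LT 284: heading 122 -> 46
FD 17: (-8.009,20.417) -> (3.801,32.646) [heading=46, draw]
RT 150: heading 46 -> 256
FD 20: (3.801,32.646) -> (-1.038,13.24) [heading=256, draw]
PD: pen down
FD 11: (-1.038,13.24) -> (-3.699,2.566) [heading=256, draw]
FD 11: (-3.699,2.566) -> (-6.36,-8.107) [heading=256, draw]
LT 150: heading 256 -> 46
FD 4: (-6.36,-8.107) -> (-3.582,-5.229) [heading=46, draw]
RT 30: heading 46 -> 16
LT 30: heading 16 -> 46
LT 93: heading 46 -> 139
Final: pos=(-3.582,-5.229), heading=139, 6 segment(s) drawn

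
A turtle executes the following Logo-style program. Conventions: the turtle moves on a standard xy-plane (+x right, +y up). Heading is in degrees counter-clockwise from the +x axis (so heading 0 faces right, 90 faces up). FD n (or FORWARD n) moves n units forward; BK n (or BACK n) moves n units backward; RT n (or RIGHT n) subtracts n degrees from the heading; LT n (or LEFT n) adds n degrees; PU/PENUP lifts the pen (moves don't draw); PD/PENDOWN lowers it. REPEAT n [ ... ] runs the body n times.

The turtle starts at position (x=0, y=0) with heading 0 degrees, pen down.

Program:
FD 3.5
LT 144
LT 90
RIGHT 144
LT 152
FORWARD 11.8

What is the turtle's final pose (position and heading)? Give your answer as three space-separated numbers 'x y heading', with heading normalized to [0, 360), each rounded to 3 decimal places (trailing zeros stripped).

Answer: -2.04 -10.419 242

Derivation:
Executing turtle program step by step:
Start: pos=(0,0), heading=0, pen down
FD 3.5: (0,0) -> (3.5,0) [heading=0, draw]
LT 144: heading 0 -> 144
LT 90: heading 144 -> 234
RT 144: heading 234 -> 90
LT 152: heading 90 -> 242
FD 11.8: (3.5,0) -> (-2.04,-10.419) [heading=242, draw]
Final: pos=(-2.04,-10.419), heading=242, 2 segment(s) drawn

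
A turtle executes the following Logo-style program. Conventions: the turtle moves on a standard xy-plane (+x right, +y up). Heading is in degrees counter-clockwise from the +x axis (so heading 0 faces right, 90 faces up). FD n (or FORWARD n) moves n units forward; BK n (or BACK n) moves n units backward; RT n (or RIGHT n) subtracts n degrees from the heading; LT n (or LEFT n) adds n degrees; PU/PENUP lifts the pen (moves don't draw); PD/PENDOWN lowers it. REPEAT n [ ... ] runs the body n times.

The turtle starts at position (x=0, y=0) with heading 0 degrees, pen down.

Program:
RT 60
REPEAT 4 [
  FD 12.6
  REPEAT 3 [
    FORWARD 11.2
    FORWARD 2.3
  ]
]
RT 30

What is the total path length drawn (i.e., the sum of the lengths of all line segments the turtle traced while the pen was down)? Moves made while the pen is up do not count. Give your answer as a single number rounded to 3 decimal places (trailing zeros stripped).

Executing turtle program step by step:
Start: pos=(0,0), heading=0, pen down
RT 60: heading 0 -> 300
REPEAT 4 [
  -- iteration 1/4 --
  FD 12.6: (0,0) -> (6.3,-10.912) [heading=300, draw]
  REPEAT 3 [
    -- iteration 1/3 --
    FD 11.2: (6.3,-10.912) -> (11.9,-20.611) [heading=300, draw]
    FD 2.3: (11.9,-20.611) -> (13.05,-22.603) [heading=300, draw]
    -- iteration 2/3 --
    FD 11.2: (13.05,-22.603) -> (18.65,-32.303) [heading=300, draw]
    FD 2.3: (18.65,-32.303) -> (19.8,-34.295) [heading=300, draw]
    -- iteration 3/3 --
    FD 11.2: (19.8,-34.295) -> (25.4,-43.994) [heading=300, draw]
    FD 2.3: (25.4,-43.994) -> (26.55,-45.986) [heading=300, draw]
  ]
  -- iteration 2/4 --
  FD 12.6: (26.55,-45.986) -> (32.85,-56.898) [heading=300, draw]
  REPEAT 3 [
    -- iteration 1/3 --
    FD 11.2: (32.85,-56.898) -> (38.45,-66.597) [heading=300, draw]
    FD 2.3: (38.45,-66.597) -> (39.6,-68.589) [heading=300, draw]
    -- iteration 2/3 --
    FD 11.2: (39.6,-68.589) -> (45.2,-78.289) [heading=300, draw]
    FD 2.3: (45.2,-78.289) -> (46.35,-80.281) [heading=300, draw]
    -- iteration 3/3 --
    FD 11.2: (46.35,-80.281) -> (51.95,-89.98) [heading=300, draw]
    FD 2.3: (51.95,-89.98) -> (53.1,-91.972) [heading=300, draw]
  ]
  -- iteration 3/4 --
  FD 12.6: (53.1,-91.972) -> (59.4,-102.884) [heading=300, draw]
  REPEAT 3 [
    -- iteration 1/3 --
    FD 11.2: (59.4,-102.884) -> (65,-112.583) [heading=300, draw]
    FD 2.3: (65,-112.583) -> (66.15,-114.575) [heading=300, draw]
    -- iteration 2/3 --
    FD 11.2: (66.15,-114.575) -> (71.75,-124.275) [heading=300, draw]
    FD 2.3: (71.75,-124.275) -> (72.9,-126.267) [heading=300, draw]
    -- iteration 3/3 --
    FD 11.2: (72.9,-126.267) -> (78.5,-135.966) [heading=300, draw]
    FD 2.3: (78.5,-135.966) -> (79.65,-137.958) [heading=300, draw]
  ]
  -- iteration 4/4 --
  FD 12.6: (79.65,-137.958) -> (85.95,-148.87) [heading=300, draw]
  REPEAT 3 [
    -- iteration 1/3 --
    FD 11.2: (85.95,-148.87) -> (91.55,-158.569) [heading=300, draw]
    FD 2.3: (91.55,-158.569) -> (92.7,-160.561) [heading=300, draw]
    -- iteration 2/3 --
    FD 11.2: (92.7,-160.561) -> (98.3,-170.261) [heading=300, draw]
    FD 2.3: (98.3,-170.261) -> (99.45,-172.252) [heading=300, draw]
    -- iteration 3/3 --
    FD 11.2: (99.45,-172.252) -> (105.05,-181.952) [heading=300, draw]
    FD 2.3: (105.05,-181.952) -> (106.2,-183.944) [heading=300, draw]
  ]
]
RT 30: heading 300 -> 270
Final: pos=(106.2,-183.944), heading=270, 28 segment(s) drawn

Segment lengths:
  seg 1: (0,0) -> (6.3,-10.912), length = 12.6
  seg 2: (6.3,-10.912) -> (11.9,-20.611), length = 11.2
  seg 3: (11.9,-20.611) -> (13.05,-22.603), length = 2.3
  seg 4: (13.05,-22.603) -> (18.65,-32.303), length = 11.2
  seg 5: (18.65,-32.303) -> (19.8,-34.295), length = 2.3
  seg 6: (19.8,-34.295) -> (25.4,-43.994), length = 11.2
  seg 7: (25.4,-43.994) -> (26.55,-45.986), length = 2.3
  seg 8: (26.55,-45.986) -> (32.85,-56.898), length = 12.6
  seg 9: (32.85,-56.898) -> (38.45,-66.597), length = 11.2
  seg 10: (38.45,-66.597) -> (39.6,-68.589), length = 2.3
  seg 11: (39.6,-68.589) -> (45.2,-78.289), length = 11.2
  seg 12: (45.2,-78.289) -> (46.35,-80.281), length = 2.3
  seg 13: (46.35,-80.281) -> (51.95,-89.98), length = 11.2
  seg 14: (51.95,-89.98) -> (53.1,-91.972), length = 2.3
  seg 15: (53.1,-91.972) -> (59.4,-102.884), length = 12.6
  seg 16: (59.4,-102.884) -> (65,-112.583), length = 11.2
  seg 17: (65,-112.583) -> (66.15,-114.575), length = 2.3
  seg 18: (66.15,-114.575) -> (71.75,-124.275), length = 11.2
  seg 19: (71.75,-124.275) -> (72.9,-126.267), length = 2.3
  seg 20: (72.9,-126.267) -> (78.5,-135.966), length = 11.2
  seg 21: (78.5,-135.966) -> (79.65,-137.958), length = 2.3
  seg 22: (79.65,-137.958) -> (85.95,-148.87), length = 12.6
  seg 23: (85.95,-148.87) -> (91.55,-158.569), length = 11.2
  seg 24: (91.55,-158.569) -> (92.7,-160.561), length = 2.3
  seg 25: (92.7,-160.561) -> (98.3,-170.261), length = 11.2
  seg 26: (98.3,-170.261) -> (99.45,-172.252), length = 2.3
  seg 27: (99.45,-172.252) -> (105.05,-181.952), length = 11.2
  seg 28: (105.05,-181.952) -> (106.2,-183.944), length = 2.3
Total = 212.4

Answer: 212.4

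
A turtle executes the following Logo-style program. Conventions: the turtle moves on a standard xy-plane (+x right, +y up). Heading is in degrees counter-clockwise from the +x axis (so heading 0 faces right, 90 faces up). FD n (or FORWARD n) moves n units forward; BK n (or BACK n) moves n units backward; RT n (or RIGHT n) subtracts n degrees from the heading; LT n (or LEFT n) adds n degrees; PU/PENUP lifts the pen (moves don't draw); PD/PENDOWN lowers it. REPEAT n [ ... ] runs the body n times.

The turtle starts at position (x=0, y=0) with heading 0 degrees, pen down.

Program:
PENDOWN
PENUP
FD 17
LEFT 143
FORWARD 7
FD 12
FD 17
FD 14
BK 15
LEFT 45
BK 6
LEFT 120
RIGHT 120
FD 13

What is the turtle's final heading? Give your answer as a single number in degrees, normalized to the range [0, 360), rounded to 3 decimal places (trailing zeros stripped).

Answer: 188

Derivation:
Executing turtle program step by step:
Start: pos=(0,0), heading=0, pen down
PD: pen down
PU: pen up
FD 17: (0,0) -> (17,0) [heading=0, move]
LT 143: heading 0 -> 143
FD 7: (17,0) -> (11.41,4.213) [heading=143, move]
FD 12: (11.41,4.213) -> (1.826,11.434) [heading=143, move]
FD 17: (1.826,11.434) -> (-11.751,21.665) [heading=143, move]
FD 14: (-11.751,21.665) -> (-22.932,30.091) [heading=143, move]
BK 15: (-22.932,30.091) -> (-10.952,21.064) [heading=143, move]
LT 45: heading 143 -> 188
BK 6: (-10.952,21.064) -> (-5.011,21.899) [heading=188, move]
LT 120: heading 188 -> 308
RT 120: heading 308 -> 188
FD 13: (-5.011,21.899) -> (-17.884,20.089) [heading=188, move]
Final: pos=(-17.884,20.089), heading=188, 0 segment(s) drawn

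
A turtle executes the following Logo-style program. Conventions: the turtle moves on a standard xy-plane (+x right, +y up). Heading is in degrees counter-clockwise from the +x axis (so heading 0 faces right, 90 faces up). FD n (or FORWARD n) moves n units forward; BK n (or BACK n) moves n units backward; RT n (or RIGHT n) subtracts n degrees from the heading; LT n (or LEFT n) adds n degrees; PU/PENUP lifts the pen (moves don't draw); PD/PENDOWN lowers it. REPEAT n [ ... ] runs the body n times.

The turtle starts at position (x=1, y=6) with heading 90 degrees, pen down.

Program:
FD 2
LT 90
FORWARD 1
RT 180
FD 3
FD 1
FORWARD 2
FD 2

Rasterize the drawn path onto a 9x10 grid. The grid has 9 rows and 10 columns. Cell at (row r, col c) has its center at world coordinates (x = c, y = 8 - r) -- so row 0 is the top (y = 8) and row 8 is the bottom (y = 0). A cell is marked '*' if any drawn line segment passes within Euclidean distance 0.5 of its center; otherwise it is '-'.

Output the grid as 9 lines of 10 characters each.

Answer: *********-
-*--------
-*--------
----------
----------
----------
----------
----------
----------

Derivation:
Segment 0: (1,6) -> (1,8)
Segment 1: (1,8) -> (0,8)
Segment 2: (0,8) -> (3,8)
Segment 3: (3,8) -> (4,8)
Segment 4: (4,8) -> (6,8)
Segment 5: (6,8) -> (8,8)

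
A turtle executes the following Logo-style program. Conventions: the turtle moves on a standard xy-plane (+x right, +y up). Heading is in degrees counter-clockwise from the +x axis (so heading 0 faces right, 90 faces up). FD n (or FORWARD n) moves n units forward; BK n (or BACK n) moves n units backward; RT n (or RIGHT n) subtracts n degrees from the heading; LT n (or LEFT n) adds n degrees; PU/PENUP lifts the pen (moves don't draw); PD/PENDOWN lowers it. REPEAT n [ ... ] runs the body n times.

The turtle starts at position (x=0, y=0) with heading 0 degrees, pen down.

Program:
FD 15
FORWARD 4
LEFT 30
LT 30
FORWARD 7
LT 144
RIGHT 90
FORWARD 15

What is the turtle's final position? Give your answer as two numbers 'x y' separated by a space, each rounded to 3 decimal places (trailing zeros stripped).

Executing turtle program step by step:
Start: pos=(0,0), heading=0, pen down
FD 15: (0,0) -> (15,0) [heading=0, draw]
FD 4: (15,0) -> (19,0) [heading=0, draw]
LT 30: heading 0 -> 30
LT 30: heading 30 -> 60
FD 7: (19,0) -> (22.5,6.062) [heading=60, draw]
LT 144: heading 60 -> 204
RT 90: heading 204 -> 114
FD 15: (22.5,6.062) -> (16.399,19.765) [heading=114, draw]
Final: pos=(16.399,19.765), heading=114, 4 segment(s) drawn

Answer: 16.399 19.765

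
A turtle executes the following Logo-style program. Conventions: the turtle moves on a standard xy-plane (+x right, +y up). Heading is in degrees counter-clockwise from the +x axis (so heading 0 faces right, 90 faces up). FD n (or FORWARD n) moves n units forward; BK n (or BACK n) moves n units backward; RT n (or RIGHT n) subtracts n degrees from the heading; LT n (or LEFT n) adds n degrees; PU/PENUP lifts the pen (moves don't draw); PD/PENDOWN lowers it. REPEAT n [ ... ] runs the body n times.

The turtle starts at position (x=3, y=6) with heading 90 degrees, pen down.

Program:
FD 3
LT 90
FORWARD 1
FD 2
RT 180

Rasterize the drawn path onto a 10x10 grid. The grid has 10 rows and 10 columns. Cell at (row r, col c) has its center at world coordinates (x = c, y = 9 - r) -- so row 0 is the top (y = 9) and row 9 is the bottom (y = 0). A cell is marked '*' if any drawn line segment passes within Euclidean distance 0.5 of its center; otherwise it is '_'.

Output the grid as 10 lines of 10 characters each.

Segment 0: (3,6) -> (3,9)
Segment 1: (3,9) -> (2,9)
Segment 2: (2,9) -> (0,9)

Answer: ****______
___*______
___*______
___*______
__________
__________
__________
__________
__________
__________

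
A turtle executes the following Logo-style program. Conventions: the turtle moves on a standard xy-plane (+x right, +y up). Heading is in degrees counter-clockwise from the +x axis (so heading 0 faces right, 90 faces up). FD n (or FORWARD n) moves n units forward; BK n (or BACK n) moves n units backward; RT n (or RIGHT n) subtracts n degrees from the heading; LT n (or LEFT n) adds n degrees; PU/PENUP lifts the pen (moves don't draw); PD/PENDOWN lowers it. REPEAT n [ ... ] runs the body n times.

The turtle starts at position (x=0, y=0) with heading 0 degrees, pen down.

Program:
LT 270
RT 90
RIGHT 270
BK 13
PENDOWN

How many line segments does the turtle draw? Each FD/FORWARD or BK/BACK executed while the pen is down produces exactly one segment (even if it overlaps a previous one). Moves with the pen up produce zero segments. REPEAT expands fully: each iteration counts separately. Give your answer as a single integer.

Executing turtle program step by step:
Start: pos=(0,0), heading=0, pen down
LT 270: heading 0 -> 270
RT 90: heading 270 -> 180
RT 270: heading 180 -> 270
BK 13: (0,0) -> (0,13) [heading=270, draw]
PD: pen down
Final: pos=(0,13), heading=270, 1 segment(s) drawn
Segments drawn: 1

Answer: 1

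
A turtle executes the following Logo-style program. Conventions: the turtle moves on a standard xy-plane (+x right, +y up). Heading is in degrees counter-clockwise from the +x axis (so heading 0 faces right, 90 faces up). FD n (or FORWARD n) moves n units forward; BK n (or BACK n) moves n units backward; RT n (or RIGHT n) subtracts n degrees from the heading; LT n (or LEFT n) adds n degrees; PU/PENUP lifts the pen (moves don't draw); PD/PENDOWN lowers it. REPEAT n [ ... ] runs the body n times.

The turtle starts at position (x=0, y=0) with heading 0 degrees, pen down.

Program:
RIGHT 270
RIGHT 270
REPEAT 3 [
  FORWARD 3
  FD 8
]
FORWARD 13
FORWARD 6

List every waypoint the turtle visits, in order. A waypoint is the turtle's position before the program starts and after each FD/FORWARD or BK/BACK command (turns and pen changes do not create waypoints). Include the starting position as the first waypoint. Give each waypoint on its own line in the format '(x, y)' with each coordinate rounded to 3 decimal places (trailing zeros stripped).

Executing turtle program step by step:
Start: pos=(0,0), heading=0, pen down
RT 270: heading 0 -> 90
RT 270: heading 90 -> 180
REPEAT 3 [
  -- iteration 1/3 --
  FD 3: (0,0) -> (-3,0) [heading=180, draw]
  FD 8: (-3,0) -> (-11,0) [heading=180, draw]
  -- iteration 2/3 --
  FD 3: (-11,0) -> (-14,0) [heading=180, draw]
  FD 8: (-14,0) -> (-22,0) [heading=180, draw]
  -- iteration 3/3 --
  FD 3: (-22,0) -> (-25,0) [heading=180, draw]
  FD 8: (-25,0) -> (-33,0) [heading=180, draw]
]
FD 13: (-33,0) -> (-46,0) [heading=180, draw]
FD 6: (-46,0) -> (-52,0) [heading=180, draw]
Final: pos=(-52,0), heading=180, 8 segment(s) drawn
Waypoints (9 total):
(0, 0)
(-3, 0)
(-11, 0)
(-14, 0)
(-22, 0)
(-25, 0)
(-33, 0)
(-46, 0)
(-52, 0)

Answer: (0, 0)
(-3, 0)
(-11, 0)
(-14, 0)
(-22, 0)
(-25, 0)
(-33, 0)
(-46, 0)
(-52, 0)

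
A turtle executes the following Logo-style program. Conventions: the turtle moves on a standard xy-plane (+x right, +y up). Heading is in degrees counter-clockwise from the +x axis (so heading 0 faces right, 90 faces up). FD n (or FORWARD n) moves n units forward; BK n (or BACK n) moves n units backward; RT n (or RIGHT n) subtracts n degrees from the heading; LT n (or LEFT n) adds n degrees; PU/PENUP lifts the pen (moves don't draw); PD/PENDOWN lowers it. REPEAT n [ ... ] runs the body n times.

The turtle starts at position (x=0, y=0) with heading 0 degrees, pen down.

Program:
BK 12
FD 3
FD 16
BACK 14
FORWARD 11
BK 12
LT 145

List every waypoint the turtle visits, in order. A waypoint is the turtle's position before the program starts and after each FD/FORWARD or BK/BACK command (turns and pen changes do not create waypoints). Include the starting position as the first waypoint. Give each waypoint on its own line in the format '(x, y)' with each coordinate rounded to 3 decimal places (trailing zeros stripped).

Answer: (0, 0)
(-12, 0)
(-9, 0)
(7, 0)
(-7, 0)
(4, 0)
(-8, 0)

Derivation:
Executing turtle program step by step:
Start: pos=(0,0), heading=0, pen down
BK 12: (0,0) -> (-12,0) [heading=0, draw]
FD 3: (-12,0) -> (-9,0) [heading=0, draw]
FD 16: (-9,0) -> (7,0) [heading=0, draw]
BK 14: (7,0) -> (-7,0) [heading=0, draw]
FD 11: (-7,0) -> (4,0) [heading=0, draw]
BK 12: (4,0) -> (-8,0) [heading=0, draw]
LT 145: heading 0 -> 145
Final: pos=(-8,0), heading=145, 6 segment(s) drawn
Waypoints (7 total):
(0, 0)
(-12, 0)
(-9, 0)
(7, 0)
(-7, 0)
(4, 0)
(-8, 0)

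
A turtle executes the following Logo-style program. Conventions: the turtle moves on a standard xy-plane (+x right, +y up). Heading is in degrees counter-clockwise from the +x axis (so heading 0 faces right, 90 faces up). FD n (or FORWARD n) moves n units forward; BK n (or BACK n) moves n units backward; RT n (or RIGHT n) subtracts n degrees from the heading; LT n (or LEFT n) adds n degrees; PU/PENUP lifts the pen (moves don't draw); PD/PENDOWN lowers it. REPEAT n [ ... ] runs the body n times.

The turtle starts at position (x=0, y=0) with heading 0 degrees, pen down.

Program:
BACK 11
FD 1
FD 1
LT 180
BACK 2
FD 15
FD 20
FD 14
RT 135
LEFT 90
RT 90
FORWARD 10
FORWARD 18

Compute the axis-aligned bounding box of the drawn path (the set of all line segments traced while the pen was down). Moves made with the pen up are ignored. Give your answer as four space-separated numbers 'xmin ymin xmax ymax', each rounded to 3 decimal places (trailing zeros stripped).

Answer: -56 0 0 19.799

Derivation:
Executing turtle program step by step:
Start: pos=(0,0), heading=0, pen down
BK 11: (0,0) -> (-11,0) [heading=0, draw]
FD 1: (-11,0) -> (-10,0) [heading=0, draw]
FD 1: (-10,0) -> (-9,0) [heading=0, draw]
LT 180: heading 0 -> 180
BK 2: (-9,0) -> (-7,0) [heading=180, draw]
FD 15: (-7,0) -> (-22,0) [heading=180, draw]
FD 20: (-22,0) -> (-42,0) [heading=180, draw]
FD 14: (-42,0) -> (-56,0) [heading=180, draw]
RT 135: heading 180 -> 45
LT 90: heading 45 -> 135
RT 90: heading 135 -> 45
FD 10: (-56,0) -> (-48.929,7.071) [heading=45, draw]
FD 18: (-48.929,7.071) -> (-36.201,19.799) [heading=45, draw]
Final: pos=(-36.201,19.799), heading=45, 9 segment(s) drawn

Segment endpoints: x in {-56, -48.929, -42, -36.201, -22, -11, -10, -9, -7, 0}, y in {0, 0, 0, 0, 0, 7.071, 19.799}
xmin=-56, ymin=0, xmax=0, ymax=19.799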